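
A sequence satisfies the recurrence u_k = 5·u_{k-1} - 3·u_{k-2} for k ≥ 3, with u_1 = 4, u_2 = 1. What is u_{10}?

Applying the relation repeatedly:
u_3 = -7; u_4 = -38; u_5 = -169; u_6 = -731; u_7 = -3148; u_8 = -13547; u_9 = -58291; u_{10} = -250814.

-250814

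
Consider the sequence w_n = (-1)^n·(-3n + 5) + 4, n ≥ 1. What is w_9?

26

(-1)^9 = -1; -3n + 5 at n=9 is -22; so w_9 = 26.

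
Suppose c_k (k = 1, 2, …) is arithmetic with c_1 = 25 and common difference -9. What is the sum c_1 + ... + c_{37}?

-5069

c_k = 25 + (k - 1)·(-9).
c_{37} = -299; S = 37·(25 + (-299))/2 = -5069.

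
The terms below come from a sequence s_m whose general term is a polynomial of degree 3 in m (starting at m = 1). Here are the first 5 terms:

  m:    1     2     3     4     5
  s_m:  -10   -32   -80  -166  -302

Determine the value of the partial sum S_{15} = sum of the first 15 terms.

1st diffs: -22, -48, -86, -136.
2nd diffs: -26, -38, -50.
3rd diffs: -12, -12 (constant).
So s_m = -2m^3 - m^2 - 5m - 2.
Continuing: …, -500, -772, -1130, -1586, …, s_{15} = -7052.
Summing m = 1..15 (15 terms) gives -30670.

-30670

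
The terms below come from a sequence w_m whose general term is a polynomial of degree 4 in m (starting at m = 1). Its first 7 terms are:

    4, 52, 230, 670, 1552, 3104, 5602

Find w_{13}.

1st diffs: 48, 178, 440, 882, 1552, 2498.
2nd diffs: 130, 262, 442, 670, 946.
3rd diffs: 132, 180, 228, 276.
4th diffs: 48, 48, 48 (constant).
So w_m = 2m^4 + 2m^3 + 3m^2 - 5m + 2.
Evaluating at m = 13 gives w_{13} = 61960.

61960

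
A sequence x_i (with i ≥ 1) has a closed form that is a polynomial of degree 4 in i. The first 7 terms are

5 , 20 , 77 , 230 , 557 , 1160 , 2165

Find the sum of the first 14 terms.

118825

1st diffs: 15, 57, 153, 327, 603, 1005.
2nd diffs: 42, 96, 174, 276, 402.
3rd diffs: 54, 78, 102, 126.
4th diffs: 24, 24, 24 (constant).
Newton forward-difference form: x_i = 5 + 15·C(i-1,1) + 42·C(i-1,2) + 54·C(i-1,3) + 24·C(i-1,4).
Continuing: …, 3722, 6005, 9212, 13565, …, x_{14} = 36080.
Summing i = 1..14 (14 terms) gives 118825.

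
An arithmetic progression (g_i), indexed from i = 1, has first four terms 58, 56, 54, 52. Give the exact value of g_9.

42

Common difference d = -2.
g_i = 58 + (i - 1)·(-2).
g_9 = 58 + 8·(-2) = 42.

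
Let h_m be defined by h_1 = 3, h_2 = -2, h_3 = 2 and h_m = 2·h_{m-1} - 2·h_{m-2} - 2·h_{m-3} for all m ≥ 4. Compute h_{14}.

-224

Step forward from the initial values:
h_4 = 2; h_5 = 4; h_6 = 0; …; h_{11} = 160; h_{12} = 384; h_{13} = 432; h_{14} = -224.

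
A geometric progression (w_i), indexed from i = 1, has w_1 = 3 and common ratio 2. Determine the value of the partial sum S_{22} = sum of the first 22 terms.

12582909

w_i = 3·2^(i-1).
S = 3·(2^22 - 1)/(2 - 1) = 3·(4194304 - 1)/(1) = 12582909.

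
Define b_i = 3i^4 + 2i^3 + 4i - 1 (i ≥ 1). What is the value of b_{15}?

b_{15} = 3·15^4 + 2·15^3 + 4·15 - 1 = 158684.

158684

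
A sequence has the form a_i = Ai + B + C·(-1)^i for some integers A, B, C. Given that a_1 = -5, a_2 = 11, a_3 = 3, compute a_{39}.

Write the equations: A + B - C = -5; 2A + B + C = 11; 3A + B - C = 3.
Subtracting the first from the second: A + 2C = 16.
Subtracting the second from the third: A - 2C = -8.
Solving: C = 6, A = 4, then B = -3.
Hence a_{39} = 4·39 + (-3) + 6·(-1) = 147.

147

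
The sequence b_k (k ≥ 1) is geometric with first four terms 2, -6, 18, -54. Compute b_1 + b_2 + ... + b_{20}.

Common ratio r = -3.
b_k = 2·(-3)^(k-1).
S = 2·((-3)^20 - 1)/(-3 - 1) = 2·(3486784401 - 1)/(-4) = -1743392200.

-1743392200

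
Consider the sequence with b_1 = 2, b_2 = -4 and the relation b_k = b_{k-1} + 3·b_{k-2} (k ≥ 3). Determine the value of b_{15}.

Step forward from the initial values:
b_3 = 2; b_4 = -10; b_5 = -4; …; b_{12} = -3778; b_{13} = -8542; b_{14} = -19876; b_{15} = -45502.

-45502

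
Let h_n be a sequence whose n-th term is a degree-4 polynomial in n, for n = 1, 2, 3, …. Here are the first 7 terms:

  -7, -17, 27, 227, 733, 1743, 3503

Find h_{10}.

16463

1st diffs: -10, 44, 200, 506, 1010, 1760.
2nd diffs: 54, 156, 306, 504, 750.
3rd diffs: 102, 150, 198, 246.
4th diffs: 48, 48, 48 (constant).
Newton forward-difference form: h_n = -7 + (-10)·C(n-1,1) + 54·C(n-1,2) + 102·C(n-1,3) + 48·C(n-1,4).
At n = 10: n-1 = 9, so h_{10} = -7 - 90 + 1944 + 8568 + 6048 = 16463.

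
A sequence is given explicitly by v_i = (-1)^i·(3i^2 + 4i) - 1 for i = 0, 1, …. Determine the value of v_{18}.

(-1)^18 = 1; 3i^2 + 4i at i=18 is 1044; so v_{18} = 1043.

1043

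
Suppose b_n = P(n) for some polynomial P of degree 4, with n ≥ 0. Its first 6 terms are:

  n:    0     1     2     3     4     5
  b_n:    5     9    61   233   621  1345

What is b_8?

7093

1st diffs: 4, 52, 172, 388, 724.
2nd diffs: 48, 120, 216, 336.
3rd diffs: 72, 96, 120.
4th diffs: 24, 24 (constant).
Newton forward-difference form: b_n = 5 + 4·C(n,1) + 48·C(n,2) + 72·C(n,3) + 24·C(n,4).
At n = 8: n = 8, so b_8 = 5 + 32 + 1344 + 4032 + 1680 = 7093.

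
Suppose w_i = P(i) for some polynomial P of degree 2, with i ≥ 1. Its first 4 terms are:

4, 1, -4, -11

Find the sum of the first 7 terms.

1st diffs: -3, -5, -7.
2nd diffs: -2, -2 (constant).
Newton forward-difference form: w_i = 4 + (-3)·C(i-1,1) + (-2)·C(i-1,2).
Continuing: -20, -31, -44.
Summing i = 1..7 (7 terms) gives -105.

-105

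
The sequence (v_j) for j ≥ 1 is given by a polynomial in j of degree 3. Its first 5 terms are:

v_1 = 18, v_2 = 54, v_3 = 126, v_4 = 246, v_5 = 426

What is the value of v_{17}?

1st diffs: 36, 72, 120, 180.
2nd diffs: 36, 48, 60.
3rd diffs: 12, 12 (constant).
So v_j = 2j^3 + 6j^2 + 4j + 6.
Evaluating at j = 17 gives v_{17} = 11634.

11634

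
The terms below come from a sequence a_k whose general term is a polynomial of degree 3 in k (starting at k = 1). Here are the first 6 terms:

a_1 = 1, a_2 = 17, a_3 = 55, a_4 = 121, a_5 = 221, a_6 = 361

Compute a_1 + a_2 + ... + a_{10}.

1st diffs: 16, 38, 66, 100, 140.
2nd diffs: 22, 28, 34, 40.
3rd diffs: 6, 6, 6 (constant).
Newton forward-difference form: a_k = 1 + 16·C(k-1,1) + 22·C(k-1,2) + 6·C(k-1,3).
Continuing: 547, 785, 1081, 1441.
Summing k = 1..10 (10 terms) gives 4630.

4630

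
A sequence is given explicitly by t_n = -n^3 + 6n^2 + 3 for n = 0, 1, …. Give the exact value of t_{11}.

-602

t_{11} = -1·11^3 + 6·11^2 + 3 = -602.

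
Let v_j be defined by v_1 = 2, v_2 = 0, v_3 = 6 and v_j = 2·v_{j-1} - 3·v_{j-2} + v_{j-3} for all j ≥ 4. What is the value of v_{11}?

Step forward from the initial values:
v_4 = 14;  v_5 = 10;  v_6 = -16;  v_7 = -48;  v_8 = -38;  v_9 = 52;  v_{10} = 170;  v_{11} = 146.

146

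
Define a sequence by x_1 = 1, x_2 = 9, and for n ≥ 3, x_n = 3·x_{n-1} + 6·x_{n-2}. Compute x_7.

Applying the relation repeatedly:
x_3 = 33;  x_4 = 153;  x_5 = 657;  x_6 = 2889;  x_7 = 12609.

12609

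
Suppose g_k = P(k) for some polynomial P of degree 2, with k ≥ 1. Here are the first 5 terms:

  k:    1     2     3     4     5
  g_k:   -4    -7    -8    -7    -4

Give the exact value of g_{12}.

73

1st diffs: -3, -1, 1, 3.
2nd diffs: 2, 2, 2 (constant).
So g_k = k^2 - 6k + 1.
Evaluating at k = 12 gives g_{12} = 73.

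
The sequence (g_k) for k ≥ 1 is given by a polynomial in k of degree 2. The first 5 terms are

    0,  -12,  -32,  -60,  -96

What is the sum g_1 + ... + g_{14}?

1st diffs: -12, -20, -28, -36.
2nd diffs: -8, -8, -8 (constant).
So g_k = -4k^2 + 4.
Continuing: …, -140, -192, -252, -320, …, g_{14} = -780.
Summing k = 1..14 (14 terms) gives -4004.

-4004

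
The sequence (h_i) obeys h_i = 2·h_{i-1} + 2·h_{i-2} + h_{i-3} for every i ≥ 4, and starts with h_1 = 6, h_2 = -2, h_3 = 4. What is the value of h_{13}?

110246

h_4 = 10; h_5 = 26; h_6 = 76; h_7 = 214; h_8 = 606; h_9 = 1716; h_{10} = 4858; h_{11} = 13754; h_{12} = 38940; h_{13} = 110246.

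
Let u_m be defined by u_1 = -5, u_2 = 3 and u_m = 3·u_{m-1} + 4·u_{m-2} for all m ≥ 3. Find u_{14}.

Compute successive terms:
u_3 = -11  u_4 = -21  u_5 = -107  …  u_{11} = -419435  u_{12} = -1677717  u_{13} = -6710891  u_{14} = -26843541.
(Characteristic roots are 4 and -1.)

-26843541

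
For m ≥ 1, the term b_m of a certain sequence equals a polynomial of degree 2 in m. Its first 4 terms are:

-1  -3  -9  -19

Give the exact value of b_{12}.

1st diffs: -2, -6, -10.
2nd diffs: -4, -4 (constant).
Newton forward-difference form: b_m = -1 + (-2)·C(m-1,1) + (-4)·C(m-1,2).
At m = 12: m-1 = 11, so b_{12} = -1 - 22 - 220 = -243.

-243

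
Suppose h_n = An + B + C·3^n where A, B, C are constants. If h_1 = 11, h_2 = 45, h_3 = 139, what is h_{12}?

Write the equations: A + B + 3C = 11; 2A + B + 9C = 45; 3A + B + 27C = 139.
Subtracting the first from the second: A + 6C = 34.
Subtracting the second from the third: A + 18C = 94.
Solving: C = 5, A = 4, then B = -8.
Hence h_{12} = 4·12 + (-8) + 5·531441 = 2657245.

2657245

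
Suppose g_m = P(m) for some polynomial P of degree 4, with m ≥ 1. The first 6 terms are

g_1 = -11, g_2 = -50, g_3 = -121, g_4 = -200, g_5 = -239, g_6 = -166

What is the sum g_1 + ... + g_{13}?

35711

1st diffs: -39, -71, -79, -39, 73.
2nd diffs: -32, -8, 40, 112.
3rd diffs: 24, 48, 72.
4th diffs: 24, 24 (constant).
Newton forward-difference form: g_m = -11 + (-39)·C(m-1,1) + (-32)·C(m-1,2) + 24·C(m-1,3) + 24·C(m-1,4).
Continuing: …, 115, 724, 1805, 3526, …, g_{13} = 14569.
Summing m = 1..13 (13 terms) gives 35711.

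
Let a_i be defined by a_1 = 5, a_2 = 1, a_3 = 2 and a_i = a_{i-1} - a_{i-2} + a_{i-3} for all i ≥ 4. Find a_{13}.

5

a_4 = 6;  a_5 = 5;  a_6 = 1;  a_7 = 2;  a_8 = 6;  a_9 = 5;  a_{10} = 1;  a_{11} = 2;  a_{12} = 6;  a_{13} = 5.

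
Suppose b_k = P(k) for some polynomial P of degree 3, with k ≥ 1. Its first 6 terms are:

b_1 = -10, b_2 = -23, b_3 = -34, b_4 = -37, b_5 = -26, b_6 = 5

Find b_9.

1st diffs: -13, -11, -3, 11, 31.
2nd diffs: 2, 8, 14, 20.
3rd diffs: 6, 6, 6 (constant).
Newton forward-difference form: b_k = -10 + (-13)·C(k-1,1) + 2·C(k-1,2) + 6·C(k-1,3).
At k = 9: k-1 = 8, so b_9 = -10 - 104 + 56 + 336 = 278.

278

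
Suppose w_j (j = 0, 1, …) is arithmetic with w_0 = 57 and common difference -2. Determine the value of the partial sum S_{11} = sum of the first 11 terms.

w_j = 57 + (j - 0)·(-2).
w_{10} = 37; S = 11·(57 + 37)/2 = 517.

517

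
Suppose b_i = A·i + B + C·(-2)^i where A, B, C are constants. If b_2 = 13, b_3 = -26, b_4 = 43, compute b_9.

-1556

Write the equations: 2A + B + 4C = 13; 3A + B - 8C = -26; 4A + B + 16C = 43.
Subtracting the first from the second: A - 12C = -39.
Subtracting the second from the third: A + 24C = 69.
Solving: C = 3, A = -3, then B = 7.
Therefore b_9 = -27 + 7 + 3·(-512) = -1556.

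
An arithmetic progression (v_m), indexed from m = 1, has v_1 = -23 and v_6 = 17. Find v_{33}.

233

Common difference d = (17 - (-23)) / (6 - 1) = 8.
v_m = -23 + (m - 1)·8.
v_{33} = -23 + 32·8 = 233.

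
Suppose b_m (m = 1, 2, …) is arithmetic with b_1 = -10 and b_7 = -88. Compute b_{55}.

-712

Common difference d = (-88 - (-10)) / (7 - 1) = -13.
b_m = -10 + (m - 1)·(-13).
b_{55} = -10 + 54·(-13) = -712.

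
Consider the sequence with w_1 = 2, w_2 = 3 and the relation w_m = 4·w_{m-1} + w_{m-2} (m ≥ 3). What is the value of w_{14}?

Applying the relation repeatedly:
w_3 = 14  w_4 = 59  w_5 = 250  …  w_{11} = 1444478  w_{12} = 6118907  w_{13} = 25920106  w_{14} = 109799331.

109799331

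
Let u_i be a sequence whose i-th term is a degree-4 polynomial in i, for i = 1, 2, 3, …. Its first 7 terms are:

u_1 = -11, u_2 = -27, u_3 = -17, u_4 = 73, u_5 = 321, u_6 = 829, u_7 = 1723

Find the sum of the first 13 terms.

1st diffs: -16, 10, 90, 248, 508, 894.
2nd diffs: 26, 80, 158, 260, 386.
3rd diffs: 54, 78, 102, 126.
4th diffs: 24, 24, 24 (constant).
Newton forward-difference form: u_i = -11 + (-16)·C(i-1,1) + 26·C(i-1,2) + 54·C(i-1,3) + 24·C(i-1,4).
Continuing: …, 3153, 5293, 8341, 12519, …, u_{13} = 25273.
Summing i = 1..13 (13 terms) gives 75543.

75543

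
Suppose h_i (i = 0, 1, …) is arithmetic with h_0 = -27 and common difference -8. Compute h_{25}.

-227

h_i = -27 + (i - 0)·(-8).
h_{25} = -27 + 25·(-8) = -227.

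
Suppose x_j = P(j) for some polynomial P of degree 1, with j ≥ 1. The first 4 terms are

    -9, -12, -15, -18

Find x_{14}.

1st diffs: -3, -3, -3 (constant).
So x_j = -3j - 6.
Evaluating at j = 14 gives x_{14} = -48.

-48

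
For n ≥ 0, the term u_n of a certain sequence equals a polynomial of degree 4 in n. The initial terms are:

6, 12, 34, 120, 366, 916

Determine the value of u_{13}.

49380

1st diffs: 6, 22, 86, 246, 550.
2nd diffs: 16, 64, 160, 304.
3rd diffs: 48, 96, 144.
4th diffs: 48, 48 (constant).
So u_n = 2n^4 - 4n^3 + 6n^2 + 2n + 6.
Evaluating at n = 13 gives u_{13} = 49380.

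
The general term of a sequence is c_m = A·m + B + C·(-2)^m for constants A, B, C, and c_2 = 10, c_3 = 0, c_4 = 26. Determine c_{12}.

The three given values yield: 2A + B + 4C = 10; 3A + B - 8C = 0; 4A + B + 16C = 26.
Subtracting the first from the second: A - 12C = -10.
Subtracting the second from the third: A + 24C = 26.
Solving: C = 1, A = 2, then B = 2.
Hence c_{12} = 2·12 + 2 + 1·4096 = 4122.

4122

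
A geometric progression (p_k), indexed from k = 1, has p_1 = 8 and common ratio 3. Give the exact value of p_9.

52488

p_k = 8·3^(k-1).
p_9 = 8·3^8 = 52488.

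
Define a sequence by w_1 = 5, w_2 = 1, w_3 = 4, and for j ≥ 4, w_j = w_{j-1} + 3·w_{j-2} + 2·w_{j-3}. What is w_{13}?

Iterate the recurrence:
w_4 = 17; w_5 = 31; w_6 = 90; w_7 = 217; w_8 = 549; w_9 = 1380; w_{10} = 3461; w_{11} = 8699; w_{12} = 21842; w_{13} = 54861.

54861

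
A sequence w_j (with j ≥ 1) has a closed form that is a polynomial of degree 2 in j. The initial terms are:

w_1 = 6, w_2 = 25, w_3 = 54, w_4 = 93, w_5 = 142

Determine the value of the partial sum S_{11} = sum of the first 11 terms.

2761

1st diffs: 19, 29, 39, 49.
2nd diffs: 10, 10, 10 (constant).
So w_j = 5j^2 + 4j - 3.
Continuing: …, 201, 270, 349, 438, …, w_{11} = 646.
Summing j = 1..11 (11 terms) gives 2761.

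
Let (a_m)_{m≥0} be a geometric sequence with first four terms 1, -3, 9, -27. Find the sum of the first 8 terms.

-1640

Common ratio r = -3.
a_m = 1·(-3)^(m-0).
S = 1·((-3)^8 - 1)/(-3 - 1) = 1·(6561 - 1)/(-4) = -1640.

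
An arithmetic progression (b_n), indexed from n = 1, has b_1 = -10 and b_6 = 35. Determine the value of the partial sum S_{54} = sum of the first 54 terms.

Common difference d = (35 - (-10)) / (6 - 1) = 9.
b_n = -10 + (n - 1)·9.
b_{54} = 467; S = 54·(-10 + 467)/2 = 12339.

12339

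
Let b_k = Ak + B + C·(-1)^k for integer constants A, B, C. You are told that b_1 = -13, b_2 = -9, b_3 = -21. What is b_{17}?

-77

Plug in k = 1, 2, 3: A + B - C = -13; 2A + B + C = -9; 3A + B - C = -21.
Subtracting the first from the second: A + 2C = 4.
Subtracting the second from the third: A - 2C = -12.
Solving: C = 4, A = -4, then B = -5.
So b_k = -4·k + (-5) + 4·(-1)^k; at k=17 this is -77.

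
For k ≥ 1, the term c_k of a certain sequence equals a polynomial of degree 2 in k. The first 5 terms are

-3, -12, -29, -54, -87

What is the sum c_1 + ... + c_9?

-1023

1st diffs: -9, -17, -25, -33.
2nd diffs: -8, -8, -8 (constant).
Newton forward-difference form: c_k = -3 + (-9)·C(k-1,1) + (-8)·C(k-1,2).
Continuing: -128, -177, -234, -299.
Summing k = 1..9 (9 terms) gives -1023.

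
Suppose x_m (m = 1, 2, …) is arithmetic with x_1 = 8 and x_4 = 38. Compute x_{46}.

458

Common difference d = (38 - 8) / (4 - 1) = 10.
x_m = 8 + (m - 1)·10.
x_{46} = 8 + 45·10 = 458.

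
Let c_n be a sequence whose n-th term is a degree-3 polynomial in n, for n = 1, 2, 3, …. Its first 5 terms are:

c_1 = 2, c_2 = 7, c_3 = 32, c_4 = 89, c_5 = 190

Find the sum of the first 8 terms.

2116

1st diffs: 5, 25, 57, 101.
2nd diffs: 20, 32, 44.
3rd diffs: 12, 12 (constant).
Newton forward-difference form: c_n = 2 + 5·C(n-1,1) + 20·C(n-1,2) + 12·C(n-1,3).
Continuing: 347, 572, 877.
Summing n = 1..8 (8 terms) gives 2116.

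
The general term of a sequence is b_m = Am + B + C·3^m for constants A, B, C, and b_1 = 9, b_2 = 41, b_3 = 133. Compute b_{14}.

Write the equations: A + B + 3C = 9; 2A + B + 9C = 41; 3A + B + 27C = 133.
Subtracting the first from the second: A + 6C = 32.
Subtracting the second from the third: A + 18C = 92.
Solving: C = 5, A = 2, then B = -8.
Therefore b_{14} = 28 + (-8) + 5·4782969 = 23914865.

23914865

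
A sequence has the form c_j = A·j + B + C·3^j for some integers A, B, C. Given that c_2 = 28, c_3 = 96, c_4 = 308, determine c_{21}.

41841412728

At j = 2, 3, 4: 2A + B + 9C = 28; 3A + B + 27C = 96; 4A + B + 81C = 308.
Subtracting the first from the second: A + 18C = 68.
Subtracting the second from the third: A + 54C = 212.
Solving: C = 4, A = -4, then B = 0.
So c_j = -4·j + 0 + 4·3^j; at j=21 this is 41841412728.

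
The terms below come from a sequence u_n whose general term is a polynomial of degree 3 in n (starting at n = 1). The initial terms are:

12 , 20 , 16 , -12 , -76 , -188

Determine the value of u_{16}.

1st diffs: 8, -4, -28, -64, -112.
2nd diffs: -12, -24, -36, -48.
3rd diffs: -12, -12, -12 (constant).
Newton forward-difference form: u_n = 12 + 8·C(n-1,1) + (-12)·C(n-1,2) + (-12)·C(n-1,3).
At n = 16: n-1 = 15, so u_{16} = 12 + 120 - 1260 - 5460 = -6588.

-6588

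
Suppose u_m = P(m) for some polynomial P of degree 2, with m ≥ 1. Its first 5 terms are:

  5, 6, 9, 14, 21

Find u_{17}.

261

1st diffs: 1, 3, 5, 7.
2nd diffs: 2, 2, 2 (constant).
Newton forward-difference form: u_m = 5 + 1·C(m-1,1) + 2·C(m-1,2).
At m = 17: m-1 = 16, so u_{17} = 5 + 16 + 240 = 261.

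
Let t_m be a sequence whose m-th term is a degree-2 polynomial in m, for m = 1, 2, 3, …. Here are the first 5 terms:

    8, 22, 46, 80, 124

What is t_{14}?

970

1st diffs: 14, 24, 34, 44.
2nd diffs: 10, 10, 10 (constant).
Newton forward-difference form: t_m = 8 + 14·C(m-1,1) + 10·C(m-1,2).
At m = 14: m-1 = 13, so t_{14} = 8 + 182 + 780 = 970.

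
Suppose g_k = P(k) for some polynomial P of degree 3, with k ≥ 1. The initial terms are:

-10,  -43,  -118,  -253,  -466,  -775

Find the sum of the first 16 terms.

1st diffs: -33, -75, -135, -213, -309.
2nd diffs: -42, -60, -78, -96.
3rd diffs: -18, -18, -18 (constant).
So g_k = -3k^3 - 3k^2 - 3k - 1.
Continuing: …, -1198, -1753, -2458, -3331, …, g_{16} = -13105.
Summing k = 1..16 (16 terms) gives -60400.

-60400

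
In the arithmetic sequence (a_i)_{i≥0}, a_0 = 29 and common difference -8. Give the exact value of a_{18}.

a_i = 29 + (i - 0)·(-8).
a_{18} = 29 + 18·(-8) = -115.

-115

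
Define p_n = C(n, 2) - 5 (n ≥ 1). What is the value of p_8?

C(8, 2) = 28, so p_8 = 23.

23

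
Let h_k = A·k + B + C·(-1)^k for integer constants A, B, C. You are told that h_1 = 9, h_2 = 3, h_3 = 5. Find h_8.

-9

At k = 1, 2, 3: A + B - C = 9; 2A + B + C = 3; 3A + B - C = 5.
Subtracting the first from the second: A + 2C = -6.
Subtracting the second from the third: A - 2C = 2.
Solving: C = -2, A = -2, then B = 9.
Therefore h_8 = -16 + 9 + (-2)·1 = -9.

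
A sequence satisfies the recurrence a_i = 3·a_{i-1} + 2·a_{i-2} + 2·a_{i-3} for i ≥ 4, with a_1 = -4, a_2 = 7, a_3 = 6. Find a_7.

1306

Step forward from the initial values:
a_4 = 24;  a_5 = 98;  a_6 = 354;  a_7 = 1306.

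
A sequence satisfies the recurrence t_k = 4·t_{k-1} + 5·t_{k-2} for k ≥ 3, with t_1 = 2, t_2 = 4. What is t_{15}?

6103515626

Compute successive terms:
t_3 = 26  t_4 = 124  t_5 = 626  …  t_{12} = 48828124  t_{13} = 244140626  t_{14} = 1220703124  t_{15} = 6103515626.
(Characteristic roots are 5 and -1.)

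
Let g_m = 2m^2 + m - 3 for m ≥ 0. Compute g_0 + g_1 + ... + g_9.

585

Over m = 0..9: Σm = 45, Σm² = 285.
Total = (2)·285 + (1)·45 + (-3)·10 = 585.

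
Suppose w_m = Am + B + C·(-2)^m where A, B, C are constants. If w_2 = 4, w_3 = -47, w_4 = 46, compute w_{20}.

Plug in m = 2, 3, 4: 2A + B + 4C = 4; 3A + B - 8C = -47; 4A + B + 16C = 46.
Subtracting the first from the second: A - 12C = -51.
Subtracting the second from the third: A + 24C = 93.
Solving: C = 4, A = -3, then B = -6.
Therefore w_{20} = -60 + (-6) + 4·1048576 = 4194238.

4194238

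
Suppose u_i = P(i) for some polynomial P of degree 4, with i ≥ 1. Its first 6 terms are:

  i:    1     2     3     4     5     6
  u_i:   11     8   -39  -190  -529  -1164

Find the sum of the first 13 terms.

1st diffs: -3, -47, -151, -339, -635.
2nd diffs: -44, -104, -188, -296.
3rd diffs: -60, -84, -108.
4th diffs: -24, -24 (constant).
Newton forward-difference form: u_i = 11 + (-3)·C(i-1,1) + (-44)·C(i-1,2) + (-60)·C(i-1,3) + (-24)·C(i-1,4).
Continuing: …, -2227, -3874, -6285, -9664, …, u_{13} = -28009.
Summing i = 1..13 (13 terms) gives -86463.

-86463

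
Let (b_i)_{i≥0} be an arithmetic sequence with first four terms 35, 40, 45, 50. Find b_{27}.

Common difference d = 5.
b_i = 35 + (i - 0)·5.
b_{27} = 35 + 27·5 = 170.

170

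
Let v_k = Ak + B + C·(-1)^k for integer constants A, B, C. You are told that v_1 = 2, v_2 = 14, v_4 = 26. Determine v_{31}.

Plug in k = 1, 2, 4: A + B - C = 2; 2A + B + C = 14; 4A + B + C = 26.
Subtracting the first from the second: A + 2C = 12.
Subtracting the second from the third: 2A = 12.
Solving: C = 3, A = 6, then B = -1.
Therefore v_{31} = 186 + (-1) + 3·(-1) = 182.

182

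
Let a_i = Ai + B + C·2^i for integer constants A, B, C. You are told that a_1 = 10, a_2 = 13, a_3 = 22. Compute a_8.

751

Plug in i = 1, 2, 3: A + B + 2C = 10; 2A + B + 4C = 13; 3A + B + 8C = 22.
Subtracting the first from the second: A + 2C = 3.
Subtracting the second from the third: A + 4C = 9.
Solving: C = 3, A = -3, then B = 7.
Therefore a_8 = -24 + 7 + 3·256 = 751.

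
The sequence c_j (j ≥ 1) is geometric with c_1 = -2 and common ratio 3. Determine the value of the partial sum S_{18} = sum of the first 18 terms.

c_j = (-2)·3^(j-1).
S = (-2)·(3^18 - 1)/(3 - 1) = (-2)·(387420489 - 1)/(2) = -387420488.

-387420488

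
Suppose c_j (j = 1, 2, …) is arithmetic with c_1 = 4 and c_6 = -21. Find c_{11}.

-46

Common difference d = (-21 - 4) / (6 - 1) = -5.
c_j = 4 + (j - 1)·(-5).
c_{11} = 4 + 10·(-5) = -46.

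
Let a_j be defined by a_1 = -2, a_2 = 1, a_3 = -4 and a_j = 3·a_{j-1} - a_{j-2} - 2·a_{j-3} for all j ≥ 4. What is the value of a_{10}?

Applying the relation repeatedly:
a_4 = -9  a_5 = -25  a_6 = -58  a_7 = -131  a_8 = -285  a_9 = -608  a_{10} = -1277.

-1277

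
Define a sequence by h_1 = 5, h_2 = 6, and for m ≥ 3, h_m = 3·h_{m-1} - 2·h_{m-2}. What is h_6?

h_3 = 8, h_4 = 12, h_5 = 20, h_6 = 36.
(Characteristic roots are 2 and 1.)

36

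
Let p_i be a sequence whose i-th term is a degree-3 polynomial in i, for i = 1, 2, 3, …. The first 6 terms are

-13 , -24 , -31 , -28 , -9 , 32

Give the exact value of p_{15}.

2381

1st diffs: -11, -7, 3, 19, 41.
2nd diffs: 4, 10, 16, 22.
3rd diffs: 6, 6, 6 (constant).
Newton forward-difference form: p_i = -13 + (-11)·C(i-1,1) + 4·C(i-1,2) + 6·C(i-1,3).
At i = 15: i-1 = 14, so p_{15} = -13 - 154 + 364 + 2184 = 2381.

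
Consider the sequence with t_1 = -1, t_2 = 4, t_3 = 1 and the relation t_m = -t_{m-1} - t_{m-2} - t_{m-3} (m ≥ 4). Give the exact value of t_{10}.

t_4 = -4; t_5 = -1; t_6 = 4; t_7 = 1; t_8 = -4; t_9 = -1; t_{10} = 4.

4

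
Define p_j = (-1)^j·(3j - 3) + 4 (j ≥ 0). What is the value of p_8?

(-1)^8 = 1; 3j - 3 at j=8 is 21; so p_8 = 25.

25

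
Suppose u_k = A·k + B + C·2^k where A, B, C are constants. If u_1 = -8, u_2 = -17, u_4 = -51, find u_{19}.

Plug in k = 1, 2, 4: A + B + 2C = -8; 2A + B + 4C = -17; 4A + B + 16C = -51.
Subtracting the first from the second: A + 2C = -9.
Subtracting the second from the third: 2A + 12C = -34.
Solving: C = -2, A = -5, then B = 1.
Therefore u_{19} = -95 + 1 + (-2)·524288 = -1048670.

-1048670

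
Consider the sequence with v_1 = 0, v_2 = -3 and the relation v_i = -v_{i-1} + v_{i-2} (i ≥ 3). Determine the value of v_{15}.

Step forward from the initial values:
v_3 = 3; v_4 = -6; v_5 = 9; …; v_{12} = -267; v_{13} = 432; v_{14} = -699; v_{15} = 1131.

1131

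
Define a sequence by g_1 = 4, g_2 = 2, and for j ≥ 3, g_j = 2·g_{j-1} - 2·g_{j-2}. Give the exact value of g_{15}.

256

Compute successive terms:
g_3 = -4; g_4 = -12; g_5 = -16; …; g_{12} = -192; g_{13} = -256; g_{14} = -128; g_{15} = 256.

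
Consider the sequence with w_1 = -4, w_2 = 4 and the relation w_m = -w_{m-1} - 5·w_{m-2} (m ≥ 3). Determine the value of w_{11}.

Compute successive terms:
w_3 = 16, w_4 = -36, w_5 = -44, w_6 = 224, w_7 = -4, w_8 = -1116, w_9 = 1136, w_{10} = 4444, w_{11} = -10124.

-10124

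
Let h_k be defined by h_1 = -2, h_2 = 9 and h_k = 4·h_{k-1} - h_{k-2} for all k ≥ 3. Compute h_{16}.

1044682223

Step forward from the initial values:
h_3 = 38  h_4 = 143  h_5 = 534  …  h_{13} = 20097478  h_{14} = 75004809  h_{15} = 279921758  h_{16} = 1044682223.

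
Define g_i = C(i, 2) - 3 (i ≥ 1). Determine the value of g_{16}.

117

C(16, 2) = 120, so g_{16} = 117.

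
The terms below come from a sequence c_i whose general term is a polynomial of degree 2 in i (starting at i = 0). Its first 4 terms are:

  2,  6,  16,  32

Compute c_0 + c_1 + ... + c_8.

666

1st diffs: 4, 10, 16.
2nd diffs: 6, 6 (constant).
So c_i = 3i^2 + i + 2.
Continuing: …, 54, 82, 116, 156, …, c_8 = 202.
Summing i = 0..8 (9 terms) gives 666.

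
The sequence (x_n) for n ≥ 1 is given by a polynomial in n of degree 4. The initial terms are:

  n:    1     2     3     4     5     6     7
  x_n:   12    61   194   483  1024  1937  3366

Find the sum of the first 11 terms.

51535

1st diffs: 49, 133, 289, 541, 913, 1429.
2nd diffs: 84, 156, 252, 372, 516.
3rd diffs: 72, 96, 120, 144.
4th diffs: 24, 24, 24 (constant).
So x_n = n^4 + 2n^3 + 5n^2 + 5n - 1.
Continuing: 5479, 8468, 12549, 17962.
Summing n = 1..11 (11 terms) gives 51535.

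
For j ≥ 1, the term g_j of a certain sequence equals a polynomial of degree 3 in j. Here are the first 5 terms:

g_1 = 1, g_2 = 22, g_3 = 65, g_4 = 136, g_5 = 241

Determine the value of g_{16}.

5356

1st diffs: 21, 43, 71, 105.
2nd diffs: 22, 28, 34.
3rd diffs: 6, 6 (constant).
Newton forward-difference form: g_j = 1 + 21·C(j-1,1) + 22·C(j-1,2) + 6·C(j-1,3).
At j = 16: j-1 = 15, so g_{16} = 1 + 315 + 2310 + 2730 = 5356.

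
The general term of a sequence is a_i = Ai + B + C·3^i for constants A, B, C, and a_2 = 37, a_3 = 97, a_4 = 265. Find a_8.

19729

Plug in i = 2, 3, 4: 2A + B + 9C = 37; 3A + B + 27C = 97; 4A + B + 81C = 265.
Subtracting the first from the second: A + 18C = 60.
Subtracting the second from the third: A + 54C = 168.
Solving: C = 3, A = 6, then B = -2.
Hence a_8 = 6·8 + (-2) + 3·6561 = 19729.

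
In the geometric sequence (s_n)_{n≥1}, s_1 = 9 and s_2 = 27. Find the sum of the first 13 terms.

Common ratio r = 3.
s_n = 9·3^(n-1).
S = 9·(3^13 - 1)/(3 - 1) = 9·(1594323 - 1)/(2) = 7174449.

7174449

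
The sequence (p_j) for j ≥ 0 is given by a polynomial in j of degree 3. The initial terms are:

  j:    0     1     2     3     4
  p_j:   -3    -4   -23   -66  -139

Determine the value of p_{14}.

1st diffs: -1, -19, -43, -73.
2nd diffs: -18, -24, -30.
3rd diffs: -6, -6 (constant).
Newton forward-difference form: p_j = -3 + (-1)·C(j,1) + (-18)·C(j,2) + (-6)·C(j,3).
At j = 14: j = 14, so p_{14} = -3 - 14 - 1638 - 2184 = -3839.

-3839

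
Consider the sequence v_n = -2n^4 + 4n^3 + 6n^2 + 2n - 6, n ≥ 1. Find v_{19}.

v_{19} = -2·19^4 + 4·19^3 + 6·19^2 + 2·19 - 6 = -231008.

-231008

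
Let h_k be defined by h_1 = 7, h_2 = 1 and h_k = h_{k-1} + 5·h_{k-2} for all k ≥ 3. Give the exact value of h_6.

426

Step forward from the initial values:
h_3 = 36; h_4 = 41; h_5 = 221; h_6 = 426.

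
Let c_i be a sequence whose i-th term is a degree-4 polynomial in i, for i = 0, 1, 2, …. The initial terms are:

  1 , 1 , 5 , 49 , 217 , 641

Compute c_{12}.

1st diffs: 0, 4, 44, 168, 424.
2nd diffs: 4, 40, 124, 256.
3rd diffs: 36, 84, 132.
4th diffs: 48, 48 (constant).
Newton forward-difference form: c_i = 1 + 4·C(i,2) + 36·C(i,3) + 48·C(i,4).
At i = 12: i = 12, so c_{12} = 1 + 264 + 7920 + 23760 = 31945.

31945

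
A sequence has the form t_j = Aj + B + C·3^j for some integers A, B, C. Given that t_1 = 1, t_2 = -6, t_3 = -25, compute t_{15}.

At j = 1, 2, 3: A + B + 3C = 1; 2A + B + 9C = -6; 3A + B + 27C = -25.
Subtracting the first from the second: A + 6C = -7.
Subtracting the second from the third: A + 18C = -19.
Solving: C = -1, A = -1, then B = 5.
So t_j = -1·j + 5 + (-1)·3^j; at j=15 this is -14348917.

-14348917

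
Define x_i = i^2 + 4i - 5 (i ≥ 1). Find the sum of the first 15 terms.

Over i = 1..15: Σi = 120, Σi² = 1240.
Total = (1)·1240 + (4)·120 + (-5)·15 = 1645.

1645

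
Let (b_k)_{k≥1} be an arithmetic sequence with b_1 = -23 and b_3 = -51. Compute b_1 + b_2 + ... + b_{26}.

-5148

Common difference d = (-51 - (-23)) / (3 - 1) = -14.
b_k = -23 + (k - 1)·(-14).
b_{26} = -373; S = 26·(-23 + (-373))/2 = -5148.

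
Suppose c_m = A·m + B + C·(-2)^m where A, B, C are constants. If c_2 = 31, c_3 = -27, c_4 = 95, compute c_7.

At m = 2, 3, 4: 2A + B + 4C = 31; 3A + B - 8C = -27; 4A + B + 16C = 95.
Subtracting the first from the second: A - 12C = -58.
Subtracting the second from the third: A + 24C = 122.
Solving: C = 5, A = 2, then B = 7.
Therefore c_7 = 14 + 7 + 5·(-128) = -619.

-619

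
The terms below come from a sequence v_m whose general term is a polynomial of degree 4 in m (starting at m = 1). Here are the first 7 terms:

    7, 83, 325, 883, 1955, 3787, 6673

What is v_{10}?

25315

1st diffs: 76, 242, 558, 1072, 1832, 2886.
2nd diffs: 166, 316, 514, 760, 1054.
3rd diffs: 150, 198, 246, 294.
4th diffs: 48, 48, 48 (constant).
Newton forward-difference form: v_m = 7 + 76·C(m-1,1) + 166·C(m-1,2) + 150·C(m-1,3) + 48·C(m-1,4).
At m = 10: m-1 = 9, so v_{10} = 7 + 684 + 5976 + 12600 + 6048 = 25315.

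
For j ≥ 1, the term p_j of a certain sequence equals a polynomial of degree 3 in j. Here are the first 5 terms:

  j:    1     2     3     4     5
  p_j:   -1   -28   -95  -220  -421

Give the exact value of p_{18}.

1st diffs: -27, -67, -125, -201.
2nd diffs: -40, -58, -76.
3rd diffs: -18, -18 (constant).
Newton forward-difference form: p_j = -1 + (-27)·C(j-1,1) + (-40)·C(j-1,2) + (-18)·C(j-1,3).
At j = 18: j-1 = 17, so p_{18} = -1 - 459 - 5440 - 12240 = -18140.

-18140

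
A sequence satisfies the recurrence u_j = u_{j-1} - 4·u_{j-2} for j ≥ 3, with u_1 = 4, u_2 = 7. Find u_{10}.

u_3 = -9, u_4 = -37, u_5 = -1, u_6 = 147, u_7 = 151, u_8 = -437, u_9 = -1041, u_{10} = 707.

707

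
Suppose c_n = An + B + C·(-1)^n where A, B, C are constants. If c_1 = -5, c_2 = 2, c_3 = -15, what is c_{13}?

Write the equations: A + B - C = -5; 2A + B + C = 2; 3A + B - C = -15.
Subtracting the first from the second: A + 2C = 7.
Subtracting the second from the third: A - 2C = -17.
Solving: C = 6, A = -5, then B = 6.
Therefore c_{13} = -65 + 6 + 6·(-1) = -65.

-65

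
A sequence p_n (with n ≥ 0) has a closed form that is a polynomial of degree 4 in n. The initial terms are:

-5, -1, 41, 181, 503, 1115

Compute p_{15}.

64105

1st diffs: 4, 42, 140, 322, 612.
2nd diffs: 38, 98, 182, 290.
3rd diffs: 60, 84, 108.
4th diffs: 24, 24 (constant).
So p_n = n^4 + 4n^3 - n - 5.
Evaluating at n = 15 gives p_{15} = 64105.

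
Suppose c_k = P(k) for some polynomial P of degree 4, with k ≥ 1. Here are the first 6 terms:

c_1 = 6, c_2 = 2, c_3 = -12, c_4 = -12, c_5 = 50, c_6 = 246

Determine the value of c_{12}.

11292

1st diffs: -4, -14, 0, 62, 196.
2nd diffs: -10, 14, 62, 134.
3rd diffs: 24, 48, 72.
4th diffs: 24, 24 (constant).
So c_k = k^4 - 6k^3 + 6k^2 + 5k.
Evaluating at k = 12 gives c_{12} = 11292.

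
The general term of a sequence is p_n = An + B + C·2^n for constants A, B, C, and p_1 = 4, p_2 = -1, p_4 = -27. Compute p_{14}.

-32773

At n = 1, 2, 4: A + B + 2C = 4; 2A + B + 4C = -1; 4A + B + 16C = -27.
Subtracting the first from the second: A + 2C = -5.
Subtracting the second from the third: 2A + 12C = -26.
Solving: C = -2, A = -1, then B = 9.
Therefore p_{14} = -14 + 9 + (-2)·16384 = -32773.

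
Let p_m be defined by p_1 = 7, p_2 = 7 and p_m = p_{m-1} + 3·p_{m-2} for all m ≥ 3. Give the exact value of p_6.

280

Compute successive terms:
p_3 = 28;  p_4 = 49;  p_5 = 133;  p_6 = 280.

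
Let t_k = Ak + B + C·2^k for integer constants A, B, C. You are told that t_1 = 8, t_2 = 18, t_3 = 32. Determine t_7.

At k = 1, 2, 3: A + B + 2C = 8; 2A + B + 4C = 18; 3A + B + 8C = 32.
Subtracting the first from the second: A + 2C = 10.
Subtracting the second from the third: A + 4C = 14.
Solving: C = 2, A = 6, then B = -2.
Hence t_7 = 6·7 + (-2) + 2·128 = 296.

296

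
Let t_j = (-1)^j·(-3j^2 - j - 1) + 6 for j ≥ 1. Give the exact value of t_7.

161

(-1)^7 = -1; -3j^2 - j - 1 at j=7 is -155; so t_7 = 161.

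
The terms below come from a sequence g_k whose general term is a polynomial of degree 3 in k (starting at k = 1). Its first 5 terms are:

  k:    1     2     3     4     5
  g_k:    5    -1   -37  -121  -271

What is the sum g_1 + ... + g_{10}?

-7600

1st diffs: -6, -36, -84, -150.
2nd diffs: -30, -48, -66.
3rd diffs: -18, -18 (constant).
So g_k = -3k^3 + 3k^2 + 6k - 1.
Continuing: …, -505, -841, -1297, -1891, …, g_{10} = -2641.
Summing k = 1..10 (10 terms) gives -7600.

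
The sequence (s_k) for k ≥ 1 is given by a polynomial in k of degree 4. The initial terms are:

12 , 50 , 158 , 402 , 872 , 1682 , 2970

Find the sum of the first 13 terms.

1st diffs: 38, 108, 244, 470, 810, 1288.
2nd diffs: 70, 136, 226, 340, 478.
3rd diffs: 66, 90, 114, 138.
4th diffs: 24, 24, 24 (constant).
So s_k = k^4 + k^3 + 4k^2 + 4k + 2.
Continuing: …, 4898, 7652, 11442, 16502, …, s_{13} = 31488.
Summing k = 1..13 (13 terms) gives 101218.

101218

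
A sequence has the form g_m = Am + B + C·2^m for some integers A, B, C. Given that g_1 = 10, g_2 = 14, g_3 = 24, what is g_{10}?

3058

Plug in m = 1, 2, 3: A + B + 2C = 10; 2A + B + 4C = 14; 3A + B + 8C = 24.
Subtracting the first from the second: A + 2C = 4.
Subtracting the second from the third: A + 4C = 10.
Solving: C = 3, A = -2, then B = 6.
So g_m = -2·m + 6 + 3·2^m; at m=10 this is 3058.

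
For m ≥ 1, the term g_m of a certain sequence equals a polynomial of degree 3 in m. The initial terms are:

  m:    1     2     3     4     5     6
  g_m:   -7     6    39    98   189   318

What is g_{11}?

1st diffs: 13, 33, 59, 91, 129.
2nd diffs: 20, 26, 32, 38.
3rd diffs: 6, 6, 6 (constant).
Newton forward-difference form: g_m = -7 + 13·C(m-1,1) + 20·C(m-1,2) + 6·C(m-1,3).
At m = 11: m-1 = 10, so g_{11} = -7 + 130 + 900 + 720 = 1743.

1743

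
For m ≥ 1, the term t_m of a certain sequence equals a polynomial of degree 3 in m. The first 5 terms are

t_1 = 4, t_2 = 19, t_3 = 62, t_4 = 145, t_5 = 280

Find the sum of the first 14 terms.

23625

1st diffs: 15, 43, 83, 135.
2nd diffs: 28, 40, 52.
3rd diffs: 12, 12 (constant).
Newton forward-difference form: t_m = 4 + 15·C(m-1,1) + 28·C(m-1,2) + 12·C(m-1,3).
Continuing: …, 479, 754, 1117, 1580, …, t_{14} = 5815.
Summing m = 1..14 (14 terms) gives 23625.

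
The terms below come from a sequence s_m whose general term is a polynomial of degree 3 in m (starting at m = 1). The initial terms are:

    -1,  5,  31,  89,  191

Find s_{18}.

1st diffs: 6, 26, 58, 102.
2nd diffs: 20, 32, 44.
3rd diffs: 12, 12 (constant).
So s_m = 2m^3 - 2m^2 - 2m + 1.
Evaluating at m = 18 gives s_{18} = 10981.

10981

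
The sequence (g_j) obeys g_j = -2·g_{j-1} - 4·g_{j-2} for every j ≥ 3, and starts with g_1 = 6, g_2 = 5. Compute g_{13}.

24576

Compute successive terms:
g_3 = -34  g_4 = 48  g_5 = 40  …  g_{10} = 3072  g_{11} = 2560  g_{12} = -17408  g_{13} = 24576.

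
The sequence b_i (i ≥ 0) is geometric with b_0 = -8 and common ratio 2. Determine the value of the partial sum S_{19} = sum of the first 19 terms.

-4194296

b_i = (-8)·2^(i-0).
S = (-8)·(2^19 - 1)/(2 - 1) = (-8)·(524288 - 1)/(1) = -4194296.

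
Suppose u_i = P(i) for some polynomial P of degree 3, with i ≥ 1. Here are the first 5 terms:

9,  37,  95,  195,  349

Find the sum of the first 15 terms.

33105

1st diffs: 28, 58, 100, 154.
2nd diffs: 30, 42, 54.
3rd diffs: 12, 12 (constant).
Newton forward-difference form: u_i = 9 + 28·C(i-1,1) + 30·C(i-1,2) + 12·C(i-1,3).
Continuing: …, 569, 867, 1255, 1745, …, u_{15} = 7499.
Summing i = 1..15 (15 terms) gives 33105.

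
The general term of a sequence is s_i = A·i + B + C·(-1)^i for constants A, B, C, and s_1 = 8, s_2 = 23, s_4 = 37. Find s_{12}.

93

The three given values yield: A + B - C = 8; 2A + B + C = 23; 4A + B + C = 37.
Subtracting the first from the second: A + 2C = 15.
Subtracting the second from the third: 2A = 14.
Solving: C = 4, A = 7, then B = 5.
Hence s_{12} = 7·12 + 5 + 4·1 = 93.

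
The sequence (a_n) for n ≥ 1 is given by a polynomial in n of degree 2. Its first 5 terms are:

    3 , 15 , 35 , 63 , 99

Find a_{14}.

783

1st diffs: 12, 20, 28, 36.
2nd diffs: 8, 8, 8 (constant).
Newton forward-difference form: a_n = 3 + 12·C(n-1,1) + 8·C(n-1,2).
At n = 14: n-1 = 13, so a_{14} = 3 + 156 + 624 = 783.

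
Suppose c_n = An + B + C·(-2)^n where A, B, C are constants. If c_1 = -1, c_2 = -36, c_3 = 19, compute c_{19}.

At n = 1, 2, 3: A + B - 2C = -1; 2A + B + 4C = -36; 3A + B - 8C = 19.
Subtracting the first from the second: A + 6C = -35.
Subtracting the second from the third: A - 12C = 55.
Solving: C = -5, A = -5, then B = -6.
Therefore c_{19} = -95 + (-6) + (-5)·(-524288) = 2621339.

2621339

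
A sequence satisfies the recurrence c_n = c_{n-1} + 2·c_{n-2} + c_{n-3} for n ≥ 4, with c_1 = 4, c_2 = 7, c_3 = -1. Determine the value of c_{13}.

Iterate the recurrence:
c_4 = 17  c_5 = 22  c_6 = 55  c_7 = 116  c_8 = 248  c_9 = 535  c_{10} = 1147  c_{11} = 2465  c_{12} = 5294  c_{13} = 11371.

11371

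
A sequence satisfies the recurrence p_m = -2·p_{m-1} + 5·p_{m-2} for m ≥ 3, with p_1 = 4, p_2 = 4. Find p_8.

Iterate the recurrence:
p_3 = 12, p_4 = -4, p_5 = 68, p_6 = -156, p_7 = 652, p_8 = -2084.

-2084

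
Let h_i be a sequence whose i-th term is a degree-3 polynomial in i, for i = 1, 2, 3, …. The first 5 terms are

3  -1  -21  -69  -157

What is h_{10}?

1st diffs: -4, -20, -48, -88.
2nd diffs: -16, -28, -40.
3rd diffs: -12, -12 (constant).
So h_i = -2i^3 + 4i^2 - 2i + 3.
Evaluating at i = 10 gives h_{10} = -1617.

-1617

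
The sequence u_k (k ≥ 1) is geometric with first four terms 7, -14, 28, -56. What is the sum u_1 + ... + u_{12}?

Common ratio r = -2.
u_k = 7·(-2)^(k-1).
S = 7·((-2)^12 - 1)/(-2 - 1) = 7·(4096 - 1)/(-3) = -9555.

-9555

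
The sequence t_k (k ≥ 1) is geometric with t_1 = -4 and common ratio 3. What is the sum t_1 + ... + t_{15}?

t_k = (-4)·3^(k-1).
S = (-4)·(3^15 - 1)/(3 - 1) = (-4)·(14348907 - 1)/(2) = -28697812.

-28697812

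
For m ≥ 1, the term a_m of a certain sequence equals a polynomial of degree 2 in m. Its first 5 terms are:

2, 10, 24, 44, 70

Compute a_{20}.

1180

1st diffs: 8, 14, 20, 26.
2nd diffs: 6, 6, 6 (constant).
So a_m = 3m^2 - m.
Evaluating at m = 20 gives a_{20} = 1180.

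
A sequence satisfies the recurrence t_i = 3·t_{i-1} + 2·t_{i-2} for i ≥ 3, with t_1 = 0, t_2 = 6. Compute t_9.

Iterate the recurrence:
t_3 = 18, t_4 = 66, t_5 = 234, t_6 = 834, t_7 = 2970, t_8 = 10578, t_9 = 37674.

37674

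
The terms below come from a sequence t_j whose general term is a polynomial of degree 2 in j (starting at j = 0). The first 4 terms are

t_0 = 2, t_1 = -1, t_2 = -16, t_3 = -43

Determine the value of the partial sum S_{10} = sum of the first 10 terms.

1st diffs: -3, -15, -27.
2nd diffs: -12, -12 (constant).
Newton forward-difference form: t_j = 2 + (-3)·C(j,1) + (-12)·C(j,2).
Continuing: …, -82, -133, -196, -271, …, t_9 = -457.
Summing j = 0..9 (10 terms) gives -1555.

-1555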